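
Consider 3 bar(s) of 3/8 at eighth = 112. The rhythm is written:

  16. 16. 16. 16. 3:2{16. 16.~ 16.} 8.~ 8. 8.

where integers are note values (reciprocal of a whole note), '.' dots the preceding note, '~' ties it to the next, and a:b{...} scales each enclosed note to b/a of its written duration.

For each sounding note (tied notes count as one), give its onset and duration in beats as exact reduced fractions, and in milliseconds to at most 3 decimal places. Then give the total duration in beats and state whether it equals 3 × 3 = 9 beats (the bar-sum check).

1) 0.0ms=0b +401.786ms=3/4b
2) 401.786ms=3/4b +401.786ms=3/4b
3) 803.571ms=3/2b +401.786ms=3/4b
4) 1205.357ms=9/4b +401.786ms=3/4b
5) 1607.143ms=3b +267.857ms=1/2b
6) 1875.0ms=7/2b +535.714ms=1b
7) 2410.714ms=9/2b +1607.143ms=3b
8) 4017.857ms=15/2b +803.571ms=3/2b
Σ=9b of 9 (112bpm 3/8) — PASS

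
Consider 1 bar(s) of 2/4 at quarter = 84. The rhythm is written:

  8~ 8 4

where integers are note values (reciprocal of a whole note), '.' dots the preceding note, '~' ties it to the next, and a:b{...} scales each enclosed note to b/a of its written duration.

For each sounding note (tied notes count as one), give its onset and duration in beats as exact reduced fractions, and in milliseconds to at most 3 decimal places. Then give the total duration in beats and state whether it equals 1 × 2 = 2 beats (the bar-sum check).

1) 0.0ms=0b +714.286ms=1b
2) 714.286ms=1b +714.286ms=1b
Σ=2b of 2 (84bpm 2/4) — PASS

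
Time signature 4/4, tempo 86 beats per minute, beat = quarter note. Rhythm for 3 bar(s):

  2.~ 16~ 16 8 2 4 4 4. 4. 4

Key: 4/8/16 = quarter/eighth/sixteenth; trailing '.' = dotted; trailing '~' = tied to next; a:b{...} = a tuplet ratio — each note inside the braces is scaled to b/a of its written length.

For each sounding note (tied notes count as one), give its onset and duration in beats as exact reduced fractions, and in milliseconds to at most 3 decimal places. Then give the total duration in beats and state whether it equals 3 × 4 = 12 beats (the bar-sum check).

1) 0.0ms=0b +2441.86ms=7/2b
2) 2441.86ms=7/2b +348.837ms=1/2b
3) 2790.698ms=4b +1395.349ms=2b
4) 4186.047ms=6b +697.674ms=1b
5) 4883.721ms=7b +697.674ms=1b
6) 5581.395ms=8b +1046.512ms=3/2b
7) 6627.907ms=19/2b +1046.512ms=3/2b
8) 7674.419ms=11b +697.674ms=1b
Σ=12b of 12 (86bpm 4/4) — PASS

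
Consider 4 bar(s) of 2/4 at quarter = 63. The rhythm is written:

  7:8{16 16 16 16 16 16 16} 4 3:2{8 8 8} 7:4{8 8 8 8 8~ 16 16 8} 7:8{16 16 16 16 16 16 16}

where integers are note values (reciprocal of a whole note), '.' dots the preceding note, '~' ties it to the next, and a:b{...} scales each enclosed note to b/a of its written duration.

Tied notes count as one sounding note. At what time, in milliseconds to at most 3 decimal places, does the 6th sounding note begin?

note 6 onset = 10/7b = 1360.544ms

1. 0.0ms @ 0 + 272.109ms (2/7)
2. 272.109ms @ 2/7 + 272.109ms (2/7)
3. 544.218ms @ 4/7 + 272.109ms (2/7)
4. 816.327ms @ 6/7 + 272.109ms (2/7)
5. 1088.435ms @ 8/7 + 272.109ms (2/7)
6. 1360.544ms @ 10/7 + 272.109ms (2/7)
7. 1632.653ms @ 12/7 + 272.109ms (2/7)
8. 1904.762ms @ 2 + 952.381ms (1)
9. 2857.143ms @ 3 + 317.46ms (1/3)
10. 3174.603ms @ 10/3 + 317.46ms (1/3)
11. 3492.063ms @ 11/3 + 317.46ms (1/3)
12. 3809.524ms @ 4 + 272.109ms (2/7)
13. 4081.633ms @ 30/7 + 272.109ms (2/7)
14. 4353.741ms @ 32/7 + 272.109ms (2/7)
15. 4625.85ms @ 34/7 + 272.109ms (2/7)
16. 4897.959ms @ 36/7 + 408.163ms (3/7)
17. 5306.122ms @ 39/7 + 136.054ms (1/7)
18. 5442.177ms @ 40/7 + 272.109ms (2/7)
19. 5714.286ms @ 6 + 272.109ms (2/7)
20. 5986.395ms @ 44/7 + 272.109ms (2/7)
21. 6258.503ms @ 46/7 + 272.109ms (2/7)
22. 6530.612ms @ 48/7 + 272.109ms (2/7)
23. 6802.721ms @ 50/7 + 272.109ms (2/7)
24. 7074.83ms @ 52/7 + 272.109ms (2/7)
25. 7346.939ms @ 54/7 + 272.109ms (2/7)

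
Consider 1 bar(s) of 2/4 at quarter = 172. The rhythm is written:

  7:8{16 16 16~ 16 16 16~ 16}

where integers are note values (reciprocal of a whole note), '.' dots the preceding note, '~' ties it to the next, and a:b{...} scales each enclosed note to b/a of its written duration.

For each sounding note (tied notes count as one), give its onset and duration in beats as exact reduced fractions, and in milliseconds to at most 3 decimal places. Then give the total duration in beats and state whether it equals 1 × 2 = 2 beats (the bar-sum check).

1) 0.0ms=0b +99.668ms=2/7b
2) 99.668ms=2/7b +99.668ms=2/7b
3) 199.336ms=4/7b +199.336ms=4/7b
4) 398.671ms=8/7b +99.668ms=2/7b
5) 498.339ms=10/7b +199.336ms=4/7b
Σ=2b of 2 (172bpm 2/4) — PASS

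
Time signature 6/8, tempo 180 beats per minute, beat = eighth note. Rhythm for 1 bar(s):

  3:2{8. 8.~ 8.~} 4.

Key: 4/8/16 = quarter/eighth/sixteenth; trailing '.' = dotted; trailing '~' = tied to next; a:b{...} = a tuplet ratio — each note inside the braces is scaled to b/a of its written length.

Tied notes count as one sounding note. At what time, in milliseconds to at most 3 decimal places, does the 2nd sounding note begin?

1. 0.0ms @ 0 + 333.333ms (1)
2. 333.333ms @ 1 + 1666.667ms (5)

note 2 onset = 1b = 333.333ms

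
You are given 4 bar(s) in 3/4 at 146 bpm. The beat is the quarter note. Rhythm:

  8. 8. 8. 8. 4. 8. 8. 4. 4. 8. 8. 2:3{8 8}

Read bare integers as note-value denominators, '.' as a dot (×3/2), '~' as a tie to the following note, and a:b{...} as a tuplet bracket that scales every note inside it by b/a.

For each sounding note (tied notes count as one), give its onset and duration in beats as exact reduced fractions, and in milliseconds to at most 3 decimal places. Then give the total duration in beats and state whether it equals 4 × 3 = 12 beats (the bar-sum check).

1) 0.0ms=0b +308.219ms=3/4b
2) 308.219ms=3/4b +308.219ms=3/4b
3) 616.438ms=3/2b +308.219ms=3/4b
4) 924.658ms=9/4b +308.219ms=3/4b
5) 1232.877ms=3b +616.438ms=3/2b
6) 1849.315ms=9/2b +308.219ms=3/4b
7) 2157.534ms=21/4b +308.219ms=3/4b
8) 2465.753ms=6b +616.438ms=3/2b
9) 3082.192ms=15/2b +616.438ms=3/2b
10) 3698.63ms=9b +308.219ms=3/4b
11) 4006.849ms=39/4b +308.219ms=3/4b
12) 4315.068ms=21/2b +308.219ms=3/4b
13) 4623.288ms=45/4b +308.219ms=3/4b
Σ=12b of 12 (146bpm 3/4) — PASS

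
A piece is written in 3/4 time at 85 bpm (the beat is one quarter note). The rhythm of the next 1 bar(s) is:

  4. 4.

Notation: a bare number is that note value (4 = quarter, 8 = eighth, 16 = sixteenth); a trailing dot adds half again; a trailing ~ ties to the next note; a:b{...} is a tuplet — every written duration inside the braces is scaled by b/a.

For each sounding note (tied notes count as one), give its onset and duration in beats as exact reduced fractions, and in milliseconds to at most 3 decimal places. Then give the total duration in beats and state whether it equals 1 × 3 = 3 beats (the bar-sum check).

1) 0.0ms=0b +1058.824ms=3/2b
2) 1058.824ms=3/2b +1058.824ms=3/2b
Σ=3b of 3 (85bpm 3/4) — PASS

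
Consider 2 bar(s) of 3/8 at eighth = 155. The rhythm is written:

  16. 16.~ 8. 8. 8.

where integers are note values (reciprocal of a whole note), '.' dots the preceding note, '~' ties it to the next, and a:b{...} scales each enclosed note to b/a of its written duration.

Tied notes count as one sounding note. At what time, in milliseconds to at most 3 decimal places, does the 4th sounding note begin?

1. 0.0ms @ 0 + 290.323ms (3/4)
2. 290.323ms @ 3/4 + 870.968ms (9/4)
3. 1161.29ms @ 3 + 580.645ms (3/2)
4. 1741.935ms @ 9/2 + 580.645ms (3/2)

note 4 onset = 9/2b = 1741.935ms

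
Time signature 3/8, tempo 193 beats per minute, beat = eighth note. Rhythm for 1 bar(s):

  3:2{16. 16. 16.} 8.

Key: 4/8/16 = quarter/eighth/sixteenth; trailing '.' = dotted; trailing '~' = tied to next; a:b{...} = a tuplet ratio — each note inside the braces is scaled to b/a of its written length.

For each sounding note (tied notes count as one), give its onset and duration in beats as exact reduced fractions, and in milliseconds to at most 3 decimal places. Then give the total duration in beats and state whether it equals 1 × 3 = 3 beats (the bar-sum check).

1) 0.0ms=0b +155.44ms=1/2b
2) 155.44ms=1/2b +155.44ms=1/2b
3) 310.881ms=1b +155.44ms=1/2b
4) 466.321ms=3/2b +466.321ms=3/2b
Σ=3b of 3 (193bpm 3/8) — PASS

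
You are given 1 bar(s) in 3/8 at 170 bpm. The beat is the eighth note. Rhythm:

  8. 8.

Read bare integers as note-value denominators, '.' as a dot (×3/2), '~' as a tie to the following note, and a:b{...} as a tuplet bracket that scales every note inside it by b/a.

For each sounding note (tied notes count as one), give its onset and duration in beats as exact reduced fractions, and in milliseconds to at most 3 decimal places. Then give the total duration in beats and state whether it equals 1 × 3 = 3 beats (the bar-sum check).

1) 0.0ms=0b +529.412ms=3/2b
2) 529.412ms=3/2b +529.412ms=3/2b
Σ=3b of 3 (170bpm 3/8) — PASS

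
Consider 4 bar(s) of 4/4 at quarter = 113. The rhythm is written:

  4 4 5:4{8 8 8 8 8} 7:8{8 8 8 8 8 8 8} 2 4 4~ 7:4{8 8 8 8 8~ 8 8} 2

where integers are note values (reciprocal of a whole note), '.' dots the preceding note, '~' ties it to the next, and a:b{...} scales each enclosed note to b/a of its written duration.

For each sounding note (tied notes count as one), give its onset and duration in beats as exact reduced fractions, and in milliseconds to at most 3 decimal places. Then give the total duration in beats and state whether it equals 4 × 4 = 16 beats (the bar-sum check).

1) 0.0ms=0b +530.973ms=1b
2) 530.973ms=1b +530.973ms=1b
3) 1061.947ms=2b +212.389ms=2/5b
4) 1274.336ms=12/5b +212.389ms=2/5b
5) 1486.726ms=14/5b +212.389ms=2/5b
6) 1699.115ms=16/5b +212.389ms=2/5b
7) 1911.504ms=18/5b +212.389ms=2/5b
8) 2123.894ms=4b +303.413ms=4/7b
9) 2427.307ms=32/7b +303.413ms=4/7b
10) 2730.721ms=36/7b +303.413ms=4/7b
11) 3034.134ms=40/7b +303.413ms=4/7b
12) 3337.547ms=44/7b +303.413ms=4/7b
13) 3640.961ms=48/7b +303.413ms=4/7b
14) 3944.374ms=52/7b +303.413ms=4/7b
15) 4247.788ms=8b +1061.947ms=2b
16) 5309.735ms=10b +530.973ms=1b
17) 5840.708ms=11b +682.68ms=9/7b
18) 6523.388ms=86/7b +151.707ms=2/7b
19) 6675.095ms=88/7b +151.707ms=2/7b
20) 6826.802ms=90/7b +151.707ms=2/7b
21) 6978.508ms=92/7b +303.413ms=4/7b
22) 7281.922ms=96/7b +151.707ms=2/7b
23) 7433.628ms=14b +1061.947ms=2b
Σ=16b of 16 (113bpm 4/4) — PASS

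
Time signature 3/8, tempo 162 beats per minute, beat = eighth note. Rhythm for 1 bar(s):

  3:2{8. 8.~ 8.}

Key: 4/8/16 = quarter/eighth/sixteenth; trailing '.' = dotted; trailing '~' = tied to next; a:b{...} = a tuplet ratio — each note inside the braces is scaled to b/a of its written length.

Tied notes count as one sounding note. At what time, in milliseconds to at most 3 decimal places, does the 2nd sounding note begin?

1. 0.0ms @ 0 + 370.37ms (1)
2. 370.37ms @ 1 + 740.741ms (2)

note 2 onset = 1b = 370.37ms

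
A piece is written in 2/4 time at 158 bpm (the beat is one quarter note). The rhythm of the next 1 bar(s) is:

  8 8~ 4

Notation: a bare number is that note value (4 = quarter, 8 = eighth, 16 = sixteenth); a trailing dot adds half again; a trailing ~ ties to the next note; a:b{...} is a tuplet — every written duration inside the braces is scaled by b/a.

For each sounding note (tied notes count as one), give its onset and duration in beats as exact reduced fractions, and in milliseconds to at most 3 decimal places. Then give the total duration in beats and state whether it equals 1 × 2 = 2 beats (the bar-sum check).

1) 0.0ms=0b +189.873ms=1/2b
2) 189.873ms=1/2b +569.62ms=3/2b
Σ=2b of 2 (158bpm 2/4) — PASS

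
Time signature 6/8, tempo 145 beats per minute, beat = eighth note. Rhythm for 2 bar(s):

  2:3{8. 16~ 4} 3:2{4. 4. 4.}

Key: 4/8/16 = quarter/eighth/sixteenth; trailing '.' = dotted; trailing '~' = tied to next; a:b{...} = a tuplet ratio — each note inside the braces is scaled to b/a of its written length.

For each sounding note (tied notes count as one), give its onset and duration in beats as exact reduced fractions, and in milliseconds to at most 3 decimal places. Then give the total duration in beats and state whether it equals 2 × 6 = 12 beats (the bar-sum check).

1) 0.0ms=0b +931.034ms=9/4b
2) 931.034ms=9/4b +1551.724ms=15/4b
3) 2482.759ms=6b +827.586ms=2b
4) 3310.345ms=8b +827.586ms=2b
5) 4137.931ms=10b +827.586ms=2b
Σ=12b of 12 (145bpm 6/8) — PASS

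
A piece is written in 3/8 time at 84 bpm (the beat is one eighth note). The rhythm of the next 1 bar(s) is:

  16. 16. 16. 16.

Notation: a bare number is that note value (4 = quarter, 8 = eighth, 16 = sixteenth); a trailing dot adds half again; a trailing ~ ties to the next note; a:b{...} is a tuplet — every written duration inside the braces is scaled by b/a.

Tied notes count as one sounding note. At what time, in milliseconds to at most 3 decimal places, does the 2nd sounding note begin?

note 2 onset = 3/4b = 535.714ms

1. 0.0ms @ 0 + 535.714ms (3/4)
2. 535.714ms @ 3/4 + 535.714ms (3/4)
3. 1071.429ms @ 3/2 + 535.714ms (3/4)
4. 1607.143ms @ 9/4 + 535.714ms (3/4)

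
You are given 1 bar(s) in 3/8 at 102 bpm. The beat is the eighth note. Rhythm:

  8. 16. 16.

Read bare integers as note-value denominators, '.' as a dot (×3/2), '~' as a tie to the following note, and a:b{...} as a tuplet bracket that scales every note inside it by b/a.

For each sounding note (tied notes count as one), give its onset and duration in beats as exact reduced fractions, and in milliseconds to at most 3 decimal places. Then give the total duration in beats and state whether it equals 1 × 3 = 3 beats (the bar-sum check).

1) 0.0ms=0b +882.353ms=3/2b
2) 882.353ms=3/2b +441.176ms=3/4b
3) 1323.529ms=9/4b +441.176ms=3/4b
Σ=3b of 3 (102bpm 3/8) — PASS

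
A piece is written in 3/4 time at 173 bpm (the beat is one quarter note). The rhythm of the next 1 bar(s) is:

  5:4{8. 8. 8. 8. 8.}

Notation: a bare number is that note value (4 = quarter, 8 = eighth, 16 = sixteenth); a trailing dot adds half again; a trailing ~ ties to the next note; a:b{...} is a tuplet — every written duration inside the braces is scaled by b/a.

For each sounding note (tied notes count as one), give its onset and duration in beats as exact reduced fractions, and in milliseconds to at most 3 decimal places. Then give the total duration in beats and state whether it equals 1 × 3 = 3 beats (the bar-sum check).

1) 0.0ms=0b +208.092ms=3/5b
2) 208.092ms=3/5b +208.092ms=3/5b
3) 416.185ms=6/5b +208.092ms=3/5b
4) 624.277ms=9/5b +208.092ms=3/5b
5) 832.37ms=12/5b +208.092ms=3/5b
Σ=3b of 3 (173bpm 3/4) — PASS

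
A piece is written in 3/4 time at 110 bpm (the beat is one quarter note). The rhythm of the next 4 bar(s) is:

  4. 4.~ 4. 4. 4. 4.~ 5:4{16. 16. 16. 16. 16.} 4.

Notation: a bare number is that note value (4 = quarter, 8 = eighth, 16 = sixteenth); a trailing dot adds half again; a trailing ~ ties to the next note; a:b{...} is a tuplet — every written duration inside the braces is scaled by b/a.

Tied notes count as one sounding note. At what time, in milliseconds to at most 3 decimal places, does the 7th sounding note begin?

note 7 onset = 48/5b = 5236.364ms

1. 0.0ms @ 0 + 818.182ms (3/2)
2. 818.182ms @ 3/2 + 1636.364ms (3)
3. 2454.545ms @ 9/2 + 818.182ms (3/2)
4. 3272.727ms @ 6 + 818.182ms (3/2)
5. 4090.909ms @ 15/2 + 981.818ms (9/5)
6. 5072.727ms @ 93/10 + 163.636ms (3/10)
7. 5236.364ms @ 48/5 + 163.636ms (3/10)
8. 5400.0ms @ 99/10 + 163.636ms (3/10)
9. 5563.636ms @ 51/5 + 163.636ms (3/10)
10. 5727.273ms @ 21/2 + 818.182ms (3/2)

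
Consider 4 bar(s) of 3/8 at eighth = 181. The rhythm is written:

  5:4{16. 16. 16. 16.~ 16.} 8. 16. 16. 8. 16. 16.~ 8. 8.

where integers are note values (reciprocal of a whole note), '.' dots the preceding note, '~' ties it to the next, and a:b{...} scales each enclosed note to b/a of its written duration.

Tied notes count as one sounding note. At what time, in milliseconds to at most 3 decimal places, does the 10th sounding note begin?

1. 0.0ms @ 0 + 198.895ms (3/5)
2. 198.895ms @ 3/5 + 198.895ms (3/5)
3. 397.79ms @ 6/5 + 198.895ms (3/5)
4. 596.685ms @ 9/5 + 397.79ms (6/5)
5. 994.475ms @ 3 + 497.238ms (3/2)
6. 1491.713ms @ 9/2 + 248.619ms (3/4)
7. 1740.331ms @ 21/4 + 248.619ms (3/4)
8. 1988.95ms @ 6 + 497.238ms (3/2)
9. 2486.188ms @ 15/2 + 248.619ms (3/4)
10. 2734.807ms @ 33/4 + 745.856ms (9/4)
11. 3480.663ms @ 21/2 + 497.238ms (3/2)

note 10 onset = 33/4b = 2734.807ms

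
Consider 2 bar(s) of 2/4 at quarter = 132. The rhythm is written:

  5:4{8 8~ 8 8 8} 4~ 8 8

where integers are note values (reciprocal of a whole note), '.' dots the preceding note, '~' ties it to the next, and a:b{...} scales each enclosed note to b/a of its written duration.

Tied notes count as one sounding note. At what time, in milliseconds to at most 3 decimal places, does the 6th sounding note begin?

note 6 onset = 7/2b = 1590.909ms

1. 0.0ms @ 0 + 181.818ms (2/5)
2. 181.818ms @ 2/5 + 363.636ms (4/5)
3. 545.455ms @ 6/5 + 181.818ms (2/5)
4. 727.273ms @ 8/5 + 181.818ms (2/5)
5. 909.091ms @ 2 + 681.818ms (3/2)
6. 1590.909ms @ 7/2 + 227.273ms (1/2)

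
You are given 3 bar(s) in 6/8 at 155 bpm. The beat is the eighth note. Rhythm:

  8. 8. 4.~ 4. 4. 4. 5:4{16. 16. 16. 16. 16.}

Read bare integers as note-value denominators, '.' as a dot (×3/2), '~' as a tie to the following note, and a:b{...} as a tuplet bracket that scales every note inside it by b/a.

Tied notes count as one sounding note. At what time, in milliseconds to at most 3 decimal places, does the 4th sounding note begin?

note 4 onset = 9b = 3483.871ms

1. 0.0ms @ 0 + 580.645ms (3/2)
2. 580.645ms @ 3/2 + 580.645ms (3/2)
3. 1161.29ms @ 3 + 2322.581ms (6)
4. 3483.871ms @ 9 + 1161.29ms (3)
5. 4645.161ms @ 12 + 1161.29ms (3)
6. 5806.452ms @ 15 + 232.258ms (3/5)
7. 6038.71ms @ 78/5 + 232.258ms (3/5)
8. 6270.968ms @ 81/5 + 232.258ms (3/5)
9. 6503.226ms @ 84/5 + 232.258ms (3/5)
10. 6735.484ms @ 87/5 + 232.258ms (3/5)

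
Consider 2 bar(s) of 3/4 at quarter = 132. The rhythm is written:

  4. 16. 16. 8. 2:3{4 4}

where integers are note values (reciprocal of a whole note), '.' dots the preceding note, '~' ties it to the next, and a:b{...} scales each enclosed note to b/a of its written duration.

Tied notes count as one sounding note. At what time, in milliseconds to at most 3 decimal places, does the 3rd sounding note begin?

note 3 onset = 15/8b = 852.273ms

1. 0.0ms @ 0 + 681.818ms (3/2)
2. 681.818ms @ 3/2 + 170.455ms (3/8)
3. 852.273ms @ 15/8 + 170.455ms (3/8)
4. 1022.727ms @ 9/4 + 340.909ms (3/4)
5. 1363.636ms @ 3 + 681.818ms (3/2)
6. 2045.455ms @ 9/2 + 681.818ms (3/2)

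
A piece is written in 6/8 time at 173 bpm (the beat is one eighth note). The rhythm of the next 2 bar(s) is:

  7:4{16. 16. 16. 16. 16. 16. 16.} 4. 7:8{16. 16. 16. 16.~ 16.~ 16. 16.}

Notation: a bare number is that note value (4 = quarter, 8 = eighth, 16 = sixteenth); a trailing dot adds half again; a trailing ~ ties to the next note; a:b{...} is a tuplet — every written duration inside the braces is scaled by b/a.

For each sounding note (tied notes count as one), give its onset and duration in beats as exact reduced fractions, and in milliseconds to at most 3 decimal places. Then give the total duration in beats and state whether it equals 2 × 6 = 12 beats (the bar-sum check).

1) 0.0ms=0b +148.637ms=3/7b
2) 148.637ms=3/7b +148.637ms=3/7b
3) 297.275ms=6/7b +148.637ms=3/7b
4) 445.912ms=9/7b +148.637ms=3/7b
5) 594.55ms=12/7b +148.637ms=3/7b
6) 743.187ms=15/7b +148.637ms=3/7b
7) 891.825ms=18/7b +148.637ms=3/7b
8) 1040.462ms=3b +1040.462ms=3b
9) 2080.925ms=6b +297.275ms=6/7b
10) 2378.2ms=48/7b +297.275ms=6/7b
11) 2675.475ms=54/7b +297.275ms=6/7b
12) 2972.75ms=60/7b +891.825ms=18/7b
13) 3864.575ms=78/7b +297.275ms=6/7b
Σ=12b of 12 (173bpm 6/8) — PASS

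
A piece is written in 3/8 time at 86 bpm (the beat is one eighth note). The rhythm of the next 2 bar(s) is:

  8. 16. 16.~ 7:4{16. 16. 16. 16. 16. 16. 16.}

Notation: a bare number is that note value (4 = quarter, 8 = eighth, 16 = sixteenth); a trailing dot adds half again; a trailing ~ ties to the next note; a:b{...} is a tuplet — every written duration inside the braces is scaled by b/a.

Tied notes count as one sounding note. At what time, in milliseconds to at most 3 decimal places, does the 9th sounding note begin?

note 9 onset = 39/7b = 3887.043ms

1. 0.0ms @ 0 + 1046.512ms (3/2)
2. 1046.512ms @ 3/2 + 523.256ms (3/4)
3. 1569.767ms @ 9/4 + 822.259ms (33/28)
4. 2392.027ms @ 24/7 + 299.003ms (3/7)
5. 2691.03ms @ 27/7 + 299.003ms (3/7)
6. 2990.033ms @ 30/7 + 299.003ms (3/7)
7. 3289.037ms @ 33/7 + 299.003ms (3/7)
8. 3588.04ms @ 36/7 + 299.003ms (3/7)
9. 3887.043ms @ 39/7 + 299.003ms (3/7)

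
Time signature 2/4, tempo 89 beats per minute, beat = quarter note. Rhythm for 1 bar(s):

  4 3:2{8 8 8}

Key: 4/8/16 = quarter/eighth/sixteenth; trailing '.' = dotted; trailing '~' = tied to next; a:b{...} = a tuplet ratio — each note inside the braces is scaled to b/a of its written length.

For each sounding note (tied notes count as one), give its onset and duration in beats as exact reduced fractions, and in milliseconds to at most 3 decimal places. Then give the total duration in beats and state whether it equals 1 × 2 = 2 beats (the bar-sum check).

1) 0.0ms=0b +674.157ms=1b
2) 674.157ms=1b +224.719ms=1/3b
3) 898.876ms=4/3b +224.719ms=1/3b
4) 1123.596ms=5/3b +224.719ms=1/3b
Σ=2b of 2 (89bpm 2/4) — PASS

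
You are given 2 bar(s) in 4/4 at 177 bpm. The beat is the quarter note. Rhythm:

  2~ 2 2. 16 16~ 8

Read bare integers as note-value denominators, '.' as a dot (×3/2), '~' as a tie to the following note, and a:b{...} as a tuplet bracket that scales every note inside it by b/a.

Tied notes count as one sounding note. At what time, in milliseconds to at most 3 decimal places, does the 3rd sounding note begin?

1. 0.0ms @ 0 + 1355.932ms (4)
2. 1355.932ms @ 4 + 1016.949ms (3)
3. 2372.881ms @ 7 + 84.746ms (1/4)
4. 2457.627ms @ 29/4 + 254.237ms (3/4)

note 3 onset = 7b = 2372.881ms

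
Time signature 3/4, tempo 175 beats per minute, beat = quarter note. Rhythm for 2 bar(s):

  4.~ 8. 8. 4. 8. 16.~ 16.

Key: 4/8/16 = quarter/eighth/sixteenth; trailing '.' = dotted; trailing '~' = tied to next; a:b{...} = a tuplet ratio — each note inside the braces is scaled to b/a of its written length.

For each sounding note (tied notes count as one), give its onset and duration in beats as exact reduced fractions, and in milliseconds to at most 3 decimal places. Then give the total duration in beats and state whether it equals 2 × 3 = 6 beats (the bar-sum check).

1) 0.0ms=0b +771.429ms=9/4b
2) 771.429ms=9/4b +257.143ms=3/4b
3) 1028.571ms=3b +514.286ms=3/2b
4) 1542.857ms=9/2b +257.143ms=3/4b
5) 1800.0ms=21/4b +257.143ms=3/4b
Σ=6b of 6 (175bpm 3/4) — PASS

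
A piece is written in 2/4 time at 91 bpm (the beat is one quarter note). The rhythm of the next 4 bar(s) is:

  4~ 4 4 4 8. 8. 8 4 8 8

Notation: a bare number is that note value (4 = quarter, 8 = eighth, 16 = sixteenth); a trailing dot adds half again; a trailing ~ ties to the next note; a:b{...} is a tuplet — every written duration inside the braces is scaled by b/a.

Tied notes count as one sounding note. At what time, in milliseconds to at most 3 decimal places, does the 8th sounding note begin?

note 8 onset = 7b = 4615.385ms

1. 0.0ms @ 0 + 1318.681ms (2)
2. 1318.681ms @ 2 + 659.341ms (1)
3. 1978.022ms @ 3 + 659.341ms (1)
4. 2637.363ms @ 4 + 494.505ms (3/4)
5. 3131.868ms @ 19/4 + 494.505ms (3/4)
6. 3626.374ms @ 11/2 + 329.67ms (1/2)
7. 3956.044ms @ 6 + 659.341ms (1)
8. 4615.385ms @ 7 + 329.67ms (1/2)
9. 4945.055ms @ 15/2 + 329.67ms (1/2)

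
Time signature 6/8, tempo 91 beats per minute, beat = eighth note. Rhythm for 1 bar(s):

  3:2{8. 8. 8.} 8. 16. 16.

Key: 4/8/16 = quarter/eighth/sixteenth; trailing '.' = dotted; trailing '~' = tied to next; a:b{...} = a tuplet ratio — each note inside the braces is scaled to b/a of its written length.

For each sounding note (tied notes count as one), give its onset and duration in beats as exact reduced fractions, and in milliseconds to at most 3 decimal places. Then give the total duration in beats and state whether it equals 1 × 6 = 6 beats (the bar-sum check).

1) 0.0ms=0b +659.341ms=1b
2) 659.341ms=1b +659.341ms=1b
3) 1318.681ms=2b +659.341ms=1b
4) 1978.022ms=3b +989.011ms=3/2b
5) 2967.033ms=9/2b +494.505ms=3/4b
6) 3461.538ms=21/4b +494.505ms=3/4b
Σ=6b of 6 (91bpm 6/8) — PASS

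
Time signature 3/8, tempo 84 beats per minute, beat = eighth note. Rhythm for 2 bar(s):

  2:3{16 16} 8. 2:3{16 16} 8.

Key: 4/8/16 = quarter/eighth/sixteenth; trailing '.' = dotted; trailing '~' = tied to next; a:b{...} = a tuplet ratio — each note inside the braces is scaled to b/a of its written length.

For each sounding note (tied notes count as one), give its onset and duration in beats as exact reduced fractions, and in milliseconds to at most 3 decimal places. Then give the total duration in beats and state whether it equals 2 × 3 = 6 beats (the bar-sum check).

1) 0.0ms=0b +535.714ms=3/4b
2) 535.714ms=3/4b +535.714ms=3/4b
3) 1071.429ms=3/2b +1071.429ms=3/2b
4) 2142.857ms=3b +535.714ms=3/4b
5) 2678.571ms=15/4b +535.714ms=3/4b
6) 3214.286ms=9/2b +1071.429ms=3/2b
Σ=6b of 6 (84bpm 3/8) — PASS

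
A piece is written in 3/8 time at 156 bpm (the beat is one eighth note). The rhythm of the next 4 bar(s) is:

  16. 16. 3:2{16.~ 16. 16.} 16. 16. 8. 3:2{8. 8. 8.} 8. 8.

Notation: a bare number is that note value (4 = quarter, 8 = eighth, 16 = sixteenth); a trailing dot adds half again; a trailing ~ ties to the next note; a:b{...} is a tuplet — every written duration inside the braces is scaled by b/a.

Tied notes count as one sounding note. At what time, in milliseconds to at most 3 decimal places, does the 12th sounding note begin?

note 12 onset = 21/2b = 4038.462ms

1. 0.0ms @ 0 + 288.462ms (3/4)
2. 288.462ms @ 3/4 + 288.462ms (3/4)
3. 576.923ms @ 3/2 + 384.615ms (1)
4. 961.538ms @ 5/2 + 192.308ms (1/2)
5. 1153.846ms @ 3 + 288.462ms (3/4)
6. 1442.308ms @ 15/4 + 288.462ms (3/4)
7. 1730.769ms @ 9/2 + 576.923ms (3/2)
8. 2307.692ms @ 6 + 384.615ms (1)
9. 2692.308ms @ 7 + 384.615ms (1)
10. 3076.923ms @ 8 + 384.615ms (1)
11. 3461.538ms @ 9 + 576.923ms (3/2)
12. 4038.462ms @ 21/2 + 576.923ms (3/2)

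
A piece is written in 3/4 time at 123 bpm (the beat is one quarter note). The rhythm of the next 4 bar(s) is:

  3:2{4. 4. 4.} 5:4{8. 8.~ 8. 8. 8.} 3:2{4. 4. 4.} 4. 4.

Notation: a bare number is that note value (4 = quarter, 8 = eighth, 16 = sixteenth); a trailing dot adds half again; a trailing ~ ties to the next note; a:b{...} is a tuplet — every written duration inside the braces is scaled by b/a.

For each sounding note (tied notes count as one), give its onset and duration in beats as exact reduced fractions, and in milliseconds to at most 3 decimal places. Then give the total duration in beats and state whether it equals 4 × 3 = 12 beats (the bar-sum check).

1) 0.0ms=0b +487.805ms=1b
2) 487.805ms=1b +487.805ms=1b
3) 975.61ms=2b +487.805ms=1b
4) 1463.415ms=3b +292.683ms=3/5b
5) 1756.098ms=18/5b +585.366ms=6/5b
6) 2341.463ms=24/5b +292.683ms=3/5b
7) 2634.146ms=27/5b +292.683ms=3/5b
8) 2926.829ms=6b +487.805ms=1b
9) 3414.634ms=7b +487.805ms=1b
10) 3902.439ms=8b +487.805ms=1b
11) 4390.244ms=9b +731.707ms=3/2b
12) 5121.951ms=21/2b +731.707ms=3/2b
Σ=12b of 12 (123bpm 3/4) — PASS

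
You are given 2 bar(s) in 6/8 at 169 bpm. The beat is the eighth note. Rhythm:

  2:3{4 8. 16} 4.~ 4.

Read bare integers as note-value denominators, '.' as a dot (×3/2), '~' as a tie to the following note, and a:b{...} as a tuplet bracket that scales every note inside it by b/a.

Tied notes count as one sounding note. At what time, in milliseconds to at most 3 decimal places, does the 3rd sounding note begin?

1. 0.0ms @ 0 + 1065.089ms (3)
2. 1065.089ms @ 3 + 798.817ms (9/4)
3. 1863.905ms @ 21/4 + 266.272ms (3/4)
4. 2130.178ms @ 6 + 2130.178ms (6)

note 3 onset = 21/4b = 1863.905ms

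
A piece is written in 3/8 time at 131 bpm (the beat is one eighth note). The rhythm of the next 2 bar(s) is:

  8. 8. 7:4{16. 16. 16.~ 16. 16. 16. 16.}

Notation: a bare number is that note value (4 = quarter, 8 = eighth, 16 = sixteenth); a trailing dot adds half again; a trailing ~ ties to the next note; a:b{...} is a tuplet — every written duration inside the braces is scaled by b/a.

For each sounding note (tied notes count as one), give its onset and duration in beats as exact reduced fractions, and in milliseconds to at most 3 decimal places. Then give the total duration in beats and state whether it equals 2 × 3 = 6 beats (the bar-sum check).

1) 0.0ms=0b +687.023ms=3/2b
2) 687.023ms=3/2b +687.023ms=3/2b
3) 1374.046ms=3b +196.292ms=3/7b
4) 1570.338ms=24/7b +196.292ms=3/7b
5) 1766.63ms=27/7b +392.585ms=6/7b
6) 2159.215ms=33/7b +196.292ms=3/7b
7) 2355.507ms=36/7b +196.292ms=3/7b
8) 2551.799ms=39/7b +196.292ms=3/7b
Σ=6b of 6 (131bpm 3/8) — PASS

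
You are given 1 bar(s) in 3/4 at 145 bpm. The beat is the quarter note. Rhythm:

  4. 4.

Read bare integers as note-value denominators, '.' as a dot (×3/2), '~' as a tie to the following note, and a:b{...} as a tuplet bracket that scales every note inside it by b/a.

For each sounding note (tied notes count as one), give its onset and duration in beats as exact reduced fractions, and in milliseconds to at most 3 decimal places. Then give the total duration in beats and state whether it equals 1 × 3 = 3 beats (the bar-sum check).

1) 0.0ms=0b +620.69ms=3/2b
2) 620.69ms=3/2b +620.69ms=3/2b
Σ=3b of 3 (145bpm 3/4) — PASS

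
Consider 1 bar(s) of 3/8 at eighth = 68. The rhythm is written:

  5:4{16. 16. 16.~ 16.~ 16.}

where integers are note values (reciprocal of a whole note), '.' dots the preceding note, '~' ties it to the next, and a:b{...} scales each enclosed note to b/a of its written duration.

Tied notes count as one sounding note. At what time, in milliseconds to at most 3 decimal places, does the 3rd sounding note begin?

1. 0.0ms @ 0 + 529.412ms (3/5)
2. 529.412ms @ 3/5 + 529.412ms (3/5)
3. 1058.824ms @ 6/5 + 1588.235ms (9/5)

note 3 onset = 6/5b = 1058.824ms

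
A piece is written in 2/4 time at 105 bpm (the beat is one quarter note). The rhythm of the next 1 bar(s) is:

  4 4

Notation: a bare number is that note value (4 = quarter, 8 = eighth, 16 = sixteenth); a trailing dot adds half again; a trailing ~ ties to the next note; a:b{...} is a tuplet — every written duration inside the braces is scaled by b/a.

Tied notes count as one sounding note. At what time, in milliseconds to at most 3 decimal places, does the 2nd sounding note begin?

1. 0.0ms @ 0 + 571.429ms (1)
2. 571.429ms @ 1 + 571.429ms (1)

note 2 onset = 1b = 571.429ms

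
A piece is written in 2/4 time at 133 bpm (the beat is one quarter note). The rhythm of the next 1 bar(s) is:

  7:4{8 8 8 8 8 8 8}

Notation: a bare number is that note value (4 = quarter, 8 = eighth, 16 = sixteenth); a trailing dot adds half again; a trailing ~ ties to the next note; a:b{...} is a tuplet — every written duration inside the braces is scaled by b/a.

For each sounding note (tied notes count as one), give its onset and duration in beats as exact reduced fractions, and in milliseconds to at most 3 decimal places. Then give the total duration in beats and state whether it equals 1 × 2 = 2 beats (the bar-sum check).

1) 0.0ms=0b +128.894ms=2/7b
2) 128.894ms=2/7b +128.894ms=2/7b
3) 257.787ms=4/7b +128.894ms=2/7b
4) 386.681ms=6/7b +128.894ms=2/7b
5) 515.575ms=8/7b +128.894ms=2/7b
6) 644.468ms=10/7b +128.894ms=2/7b
7) 773.362ms=12/7b +128.894ms=2/7b
Σ=2b of 2 (133bpm 2/4) — PASS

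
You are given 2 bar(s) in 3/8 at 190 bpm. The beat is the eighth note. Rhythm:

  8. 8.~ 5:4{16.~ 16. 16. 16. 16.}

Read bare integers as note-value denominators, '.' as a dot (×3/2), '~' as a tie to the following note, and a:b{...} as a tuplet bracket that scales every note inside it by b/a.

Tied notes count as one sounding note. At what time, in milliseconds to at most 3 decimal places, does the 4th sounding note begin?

1. 0.0ms @ 0 + 473.684ms (3/2)
2. 473.684ms @ 3/2 + 852.632ms (27/10)
3. 1326.316ms @ 21/5 + 189.474ms (3/5)
4. 1515.789ms @ 24/5 + 189.474ms (3/5)
5. 1705.263ms @ 27/5 + 189.474ms (3/5)

note 4 onset = 24/5b = 1515.789ms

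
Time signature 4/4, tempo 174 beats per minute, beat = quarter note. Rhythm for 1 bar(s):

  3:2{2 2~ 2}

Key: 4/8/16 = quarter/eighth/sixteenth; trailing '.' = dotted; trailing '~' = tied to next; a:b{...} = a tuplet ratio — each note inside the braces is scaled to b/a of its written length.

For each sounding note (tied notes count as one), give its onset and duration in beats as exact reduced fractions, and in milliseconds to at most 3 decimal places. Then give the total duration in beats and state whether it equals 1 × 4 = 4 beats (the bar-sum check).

1) 0.0ms=0b +459.77ms=4/3b
2) 459.77ms=4/3b +919.54ms=8/3b
Σ=4b of 4 (174bpm 4/4) — PASS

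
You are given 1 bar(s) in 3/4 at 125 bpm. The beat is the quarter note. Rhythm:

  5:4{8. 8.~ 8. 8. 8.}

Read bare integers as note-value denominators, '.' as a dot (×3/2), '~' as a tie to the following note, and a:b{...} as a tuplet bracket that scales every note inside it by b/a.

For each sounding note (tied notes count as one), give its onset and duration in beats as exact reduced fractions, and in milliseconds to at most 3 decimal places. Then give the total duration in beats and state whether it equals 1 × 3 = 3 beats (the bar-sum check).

1) 0.0ms=0b +288.0ms=3/5b
2) 288.0ms=3/5b +576.0ms=6/5b
3) 864.0ms=9/5b +288.0ms=3/5b
4) 1152.0ms=12/5b +288.0ms=3/5b
Σ=3b of 3 (125bpm 3/4) — PASS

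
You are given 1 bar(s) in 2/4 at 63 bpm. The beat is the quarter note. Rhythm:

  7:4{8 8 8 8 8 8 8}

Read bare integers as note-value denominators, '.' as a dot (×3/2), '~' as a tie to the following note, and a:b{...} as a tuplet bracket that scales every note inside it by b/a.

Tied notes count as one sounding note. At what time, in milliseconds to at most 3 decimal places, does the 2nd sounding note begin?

1. 0.0ms @ 0 + 272.109ms (2/7)
2. 272.109ms @ 2/7 + 272.109ms (2/7)
3. 544.218ms @ 4/7 + 272.109ms (2/7)
4. 816.327ms @ 6/7 + 272.109ms (2/7)
5. 1088.435ms @ 8/7 + 272.109ms (2/7)
6. 1360.544ms @ 10/7 + 272.109ms (2/7)
7. 1632.653ms @ 12/7 + 272.109ms (2/7)

note 2 onset = 2/7b = 272.109ms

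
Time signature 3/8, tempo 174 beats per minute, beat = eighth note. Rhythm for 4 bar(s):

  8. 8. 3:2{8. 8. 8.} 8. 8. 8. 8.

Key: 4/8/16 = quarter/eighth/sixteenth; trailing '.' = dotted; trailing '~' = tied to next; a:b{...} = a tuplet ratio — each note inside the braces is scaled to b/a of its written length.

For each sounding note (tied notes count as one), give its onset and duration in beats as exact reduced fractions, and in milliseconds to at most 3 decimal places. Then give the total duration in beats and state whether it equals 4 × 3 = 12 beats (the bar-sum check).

1) 0.0ms=0b +517.241ms=3/2b
2) 517.241ms=3/2b +517.241ms=3/2b
3) 1034.483ms=3b +344.828ms=1b
4) 1379.31ms=4b +344.828ms=1b
5) 1724.138ms=5b +344.828ms=1b
6) 2068.966ms=6b +517.241ms=3/2b
7) 2586.207ms=15/2b +517.241ms=3/2b
8) 3103.448ms=9b +517.241ms=3/2b
9) 3620.69ms=21/2b +517.241ms=3/2b
Σ=12b of 12 (174bpm 3/8) — PASS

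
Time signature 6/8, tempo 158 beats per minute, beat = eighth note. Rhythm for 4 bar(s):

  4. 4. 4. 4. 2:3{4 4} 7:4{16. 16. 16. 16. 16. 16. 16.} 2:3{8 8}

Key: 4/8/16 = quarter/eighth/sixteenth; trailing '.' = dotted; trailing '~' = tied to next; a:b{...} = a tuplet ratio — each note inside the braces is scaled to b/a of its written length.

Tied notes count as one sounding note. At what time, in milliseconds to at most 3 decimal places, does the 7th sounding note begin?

note 7 onset = 18b = 6835.443ms

1. 0.0ms @ 0 + 1139.241ms (3)
2. 1139.241ms @ 3 + 1139.241ms (3)
3. 2278.481ms @ 6 + 1139.241ms (3)
4. 3417.722ms @ 9 + 1139.241ms (3)
5. 4556.962ms @ 12 + 1139.241ms (3)
6. 5696.203ms @ 15 + 1139.241ms (3)
7. 6835.443ms @ 18 + 162.749ms (3/7)
8. 6998.192ms @ 129/7 + 162.749ms (3/7)
9. 7160.94ms @ 132/7 + 162.749ms (3/7)
10. 7323.689ms @ 135/7 + 162.749ms (3/7)
11. 7486.438ms @ 138/7 + 162.749ms (3/7)
12. 7649.186ms @ 141/7 + 162.749ms (3/7)
13. 7811.935ms @ 144/7 + 162.749ms (3/7)
14. 7974.684ms @ 21 + 569.62ms (3/2)
15. 8544.304ms @ 45/2 + 569.62ms (3/2)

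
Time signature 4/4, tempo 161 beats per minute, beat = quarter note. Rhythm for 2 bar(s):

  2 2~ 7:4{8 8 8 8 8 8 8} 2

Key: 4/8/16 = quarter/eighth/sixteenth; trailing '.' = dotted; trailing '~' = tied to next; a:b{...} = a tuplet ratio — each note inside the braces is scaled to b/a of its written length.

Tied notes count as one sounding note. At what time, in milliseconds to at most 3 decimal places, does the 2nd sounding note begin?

1. 0.0ms @ 0 + 745.342ms (2)
2. 745.342ms @ 2 + 851.819ms (16/7)
3. 1597.161ms @ 30/7 + 106.477ms (2/7)
4. 1703.638ms @ 32/7 + 106.477ms (2/7)
5. 1810.115ms @ 34/7 + 106.477ms (2/7)
6. 1916.593ms @ 36/7 + 106.477ms (2/7)
7. 2023.07ms @ 38/7 + 106.477ms (2/7)
8. 2129.547ms @ 40/7 + 106.477ms (2/7)
9. 2236.025ms @ 6 + 745.342ms (2)

note 2 onset = 2b = 745.342ms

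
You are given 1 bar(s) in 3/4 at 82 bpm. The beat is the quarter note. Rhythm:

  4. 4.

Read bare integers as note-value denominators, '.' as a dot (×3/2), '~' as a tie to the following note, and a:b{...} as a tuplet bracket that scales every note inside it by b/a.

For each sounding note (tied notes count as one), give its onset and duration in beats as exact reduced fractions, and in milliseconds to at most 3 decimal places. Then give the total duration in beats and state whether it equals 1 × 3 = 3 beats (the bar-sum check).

1) 0.0ms=0b +1097.561ms=3/2b
2) 1097.561ms=3/2b +1097.561ms=3/2b
Σ=3b of 3 (82bpm 3/4) — PASS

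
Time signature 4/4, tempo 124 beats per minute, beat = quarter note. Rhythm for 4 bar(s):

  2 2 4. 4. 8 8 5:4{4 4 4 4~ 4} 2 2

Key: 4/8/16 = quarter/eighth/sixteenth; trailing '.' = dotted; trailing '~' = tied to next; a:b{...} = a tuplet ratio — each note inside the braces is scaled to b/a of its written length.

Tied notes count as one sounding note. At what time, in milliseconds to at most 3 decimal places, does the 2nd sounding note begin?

1. 0.0ms @ 0 + 967.742ms (2)
2. 967.742ms @ 2 + 967.742ms (2)
3. 1935.484ms @ 4 + 725.806ms (3/2)
4. 2661.29ms @ 11/2 + 725.806ms (3/2)
5. 3387.097ms @ 7 + 241.935ms (1/2)
6. 3629.032ms @ 15/2 + 241.935ms (1/2)
7. 3870.968ms @ 8 + 387.097ms (4/5)
8. 4258.065ms @ 44/5 + 387.097ms (4/5)
9. 4645.161ms @ 48/5 + 387.097ms (4/5)
10. 5032.258ms @ 52/5 + 774.194ms (8/5)
11. 5806.452ms @ 12 + 967.742ms (2)
12. 6774.194ms @ 14 + 967.742ms (2)

note 2 onset = 2b = 967.742ms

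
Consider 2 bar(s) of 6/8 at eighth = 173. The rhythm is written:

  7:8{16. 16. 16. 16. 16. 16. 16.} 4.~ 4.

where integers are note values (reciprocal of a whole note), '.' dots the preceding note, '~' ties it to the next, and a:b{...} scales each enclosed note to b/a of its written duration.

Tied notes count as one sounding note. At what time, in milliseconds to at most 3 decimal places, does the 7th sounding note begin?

note 7 onset = 36/7b = 1783.65ms

1. 0.0ms @ 0 + 297.275ms (6/7)
2. 297.275ms @ 6/7 + 297.275ms (6/7)
3. 594.55ms @ 12/7 + 297.275ms (6/7)
4. 891.825ms @ 18/7 + 297.275ms (6/7)
5. 1189.1ms @ 24/7 + 297.275ms (6/7)
6. 1486.375ms @ 30/7 + 297.275ms (6/7)
7. 1783.65ms @ 36/7 + 297.275ms (6/7)
8. 2080.925ms @ 6 + 2080.925ms (6)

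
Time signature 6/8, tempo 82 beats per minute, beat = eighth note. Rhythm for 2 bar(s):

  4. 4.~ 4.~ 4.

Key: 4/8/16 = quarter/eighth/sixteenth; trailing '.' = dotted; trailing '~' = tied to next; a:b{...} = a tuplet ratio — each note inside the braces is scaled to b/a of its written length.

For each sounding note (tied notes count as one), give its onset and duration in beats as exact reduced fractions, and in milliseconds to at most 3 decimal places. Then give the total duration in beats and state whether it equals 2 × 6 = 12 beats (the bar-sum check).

1) 0.0ms=0b +2195.122ms=3b
2) 2195.122ms=3b +6585.366ms=9b
Σ=12b of 12 (82bpm 6/8) — PASS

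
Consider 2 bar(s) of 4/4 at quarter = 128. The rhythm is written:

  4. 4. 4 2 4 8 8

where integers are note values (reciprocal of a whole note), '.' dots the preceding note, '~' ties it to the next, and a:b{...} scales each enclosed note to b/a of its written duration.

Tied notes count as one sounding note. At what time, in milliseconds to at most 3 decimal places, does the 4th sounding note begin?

1. 0.0ms @ 0 + 703.125ms (3/2)
2. 703.125ms @ 3/2 + 703.125ms (3/2)
3. 1406.25ms @ 3 + 468.75ms (1)
4. 1875.0ms @ 4 + 937.5ms (2)
5. 2812.5ms @ 6 + 468.75ms (1)
6. 3281.25ms @ 7 + 234.375ms (1/2)
7. 3515.625ms @ 15/2 + 234.375ms (1/2)

note 4 onset = 4b = 1875.0ms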